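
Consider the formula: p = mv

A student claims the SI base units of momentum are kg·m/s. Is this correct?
Units of each symbol in p = mv:
  m (mass): kg
  v (velocity): m/s

Multiplying the contributions: [kg] · [m/s]
Adding exponents of each base unit: kg: 1, m: 1, s: -1
SI base units of momentum: kg·m/s

The claimed units kg·m/s match the derived units, so the claim is correct.

Answer: Yes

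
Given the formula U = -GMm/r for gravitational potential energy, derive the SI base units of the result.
Units of each symbol in U = -GMm/r:
  G (gravitational constant): m³/(kg·s²)
  M (mass): kg
  m (mass): kg
  r (distance): m  → in the denominator, contributes 1/m
  The minus sign does not affect the units.

Multiplying the contributions: [m³/(kg·s²)] · [kg] · [kg] · [1/m]
Adding exponents of each base unit: kg: 1, m: 2, s: -2
SI base units of gravitational potential energy: kg·m²/s²

Answer: kg·m²/s²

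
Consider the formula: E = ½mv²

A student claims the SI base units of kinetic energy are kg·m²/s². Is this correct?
Units of each symbol in E = ½mv²:
  m (mass): kg
  v (speed): m/s  → to the power 2, contributes m²/s²
  The factor ½ is dimensionless.

Multiplying the contributions: [kg] · [m²/s²]
Adding exponents of each base unit: kg: 1, m: 2, s: -2
SI base units of kinetic energy: kg·m²/s²

The claimed units kg·m²/s² match the derived units, so the claim is correct.

Answer: Yes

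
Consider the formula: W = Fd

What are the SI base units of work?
Units of each symbol in W = Fd:
  F (force): kg·m/s²
  d (displacement): m

Multiplying the contributions: [kg·m/s²] · [m]
Adding exponents of each base unit: kg: 1, m: 2, s: -2
SI base units of work: kg·m²/s²

Answer: kg·m²/s²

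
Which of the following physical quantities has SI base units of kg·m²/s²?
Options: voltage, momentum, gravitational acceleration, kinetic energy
Checking the SI base units of each option:
  voltage (V = IR): kg·m²/(s³·A)  ✗
  momentum (p = mv): kg·m/s  ✗
  gravitational acceleration (g = GM/r²): m/s²  ✗
  kinetic energy (E = ½mv²): kg·m²/s²  ✓ matches

Only kinetic energy has units kg·m²/s².

Answer: kinetic energy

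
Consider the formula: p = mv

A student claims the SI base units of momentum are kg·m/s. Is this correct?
Units of each symbol in p = mv:
  m (mass): kg
  v (velocity): m/s

Multiplying the contributions: [kg] · [m/s]
Adding exponents of each base unit: kg: 1, m: 1, s: -1
SI base units of momentum: kg·m/s

The claimed units kg·m/s match the derived units, so the claim is correct.

Answer: Yes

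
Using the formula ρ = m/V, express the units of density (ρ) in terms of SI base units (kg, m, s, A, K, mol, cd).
Units of each symbol in ρ = m/V:
  m (mass): kg
  V (volume): m³  → in the denominator, contributes 1/m³

Multiplying the contributions: [kg] · [1/m³]
Adding exponents of each base unit: kg: 1, m: -3
SI base units of density: kg/m³

Answer: kg/m³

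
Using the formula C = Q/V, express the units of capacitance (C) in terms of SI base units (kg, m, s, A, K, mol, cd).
Units of each symbol in C = Q/V:
  Q (charge, in coulombs): s·A
  V (voltage, in volts): kg·m²/(s³·A)  → in the denominator, contributes s³·A/(kg·m²)

Multiplying the contributions: [s·A] · [s³·A/(kg·m²)]
Adding exponents of each base unit: kg: -1, m: -2, s: 4, A: 2
SI base units of capacitance: s⁴·A²/(kg·m²)

Answer: s⁴·A²/(kg·m²)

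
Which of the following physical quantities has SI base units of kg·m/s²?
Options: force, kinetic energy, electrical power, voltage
Checking the SI base units of each option:
  force (F = ma): kg·m/s²  ✓ matches
  kinetic energy (E = ½mv²): kg·m²/s²  ✗
  electrical power (P = IV): kg·m²/s³  ✗
  voltage (V = IR): kg·m²/(s³·A)  ✗

Only force has units kg·m/s².

Answer: force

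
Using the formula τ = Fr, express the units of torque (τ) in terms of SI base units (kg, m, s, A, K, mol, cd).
Units of each symbol in τ = Fr:
  F (force): kg·m/s²
  r (lever arm): m

Multiplying the contributions: [kg·m/s²] · [m]
Adding exponents of each base unit: kg: 1, m: 2, s: -2
SI base units of torque: kg·m²/s²

Answer: kg·m²/s²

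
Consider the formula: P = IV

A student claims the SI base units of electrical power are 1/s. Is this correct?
Units of each symbol in P = IV:
  I (current): A
  V (voltage, in volts): kg·m²/(s³·A)

Multiplying the contributions: [A] · [kg·m²/(s³·A)]
Adding exponents of each base unit: kg: 1, m: 2, s: -3
SI base units of electrical power: kg·m²/s³

The claimed units 1/s (exponents s: -1) do not match the derived units kg·m²/s³ (exponents kg: 1, m: 2, s: -3), so the claim is incorrect.

Answer: No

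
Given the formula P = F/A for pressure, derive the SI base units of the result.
Units of each symbol in P = F/A:
  F (force): kg·m/s²
  A (area): m²  → in the denominator, contributes 1/m²

Multiplying the contributions: [kg·m/s²] · [1/m²]
Adding exponents of each base unit: kg: 1, m: -1, s: -2
SI base units of pressure: kg/(m·s²)

Answer: kg/(m·s²)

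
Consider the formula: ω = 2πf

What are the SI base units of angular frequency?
Units of each symbol in ω = 2πf:
  f (frequency): 1/s
  The factor 2π is dimensionless.

Multiplying the contributions: [1/s]
Adding exponents of each base unit: s: -1
SI base units of angular frequency: 1/s

Answer: 1/s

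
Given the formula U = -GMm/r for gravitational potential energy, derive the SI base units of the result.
Units of each symbol in U = -GMm/r:
  G (gravitational constant): m³/(kg·s²)
  M (mass): kg
  m (mass): kg
  r (distance): m  → in the denominator, contributes 1/m
  The minus sign does not affect the units.

Multiplying the contributions: [m³/(kg·s²)] · [kg] · [kg] · [1/m]
Adding exponents of each base unit: kg: 1, m: 2, s: -2
SI base units of gravitational potential energy: kg·m²/s²

Answer: kg·m²/s²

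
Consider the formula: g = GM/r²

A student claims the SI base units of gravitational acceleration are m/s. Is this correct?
Units of each symbol in g = GM/r²:
  G (gravitational constant): m³/(kg·s²)
  M (mass): kg
  r (distance): m  → to the power 2 in the denominator, contributes 1/m²

Multiplying the contributions: [m³/(kg·s²)] · [kg] · [1/m²]
Adding exponents of each base unit: m: 1, s: -2
SI base units of gravitational acceleration: m/s²

The claimed units m/s (exponents m: 1, s: -1) do not match the derived units m/s² (exponents m: 1, s: -2), so the claim is incorrect.

Answer: No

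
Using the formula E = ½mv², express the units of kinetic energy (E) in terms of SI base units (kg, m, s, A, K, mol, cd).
Units of each symbol in E = ½mv²:
  m (mass): kg
  v (speed): m/s  → to the power 2, contributes m²/s²
  The factor ½ is dimensionless.

Multiplying the contributions: [kg] · [m²/s²]
Adding exponents of each base unit: kg: 1, m: 2, s: -2
SI base units of kinetic energy: kg·m²/s²

Answer: kg·m²/s²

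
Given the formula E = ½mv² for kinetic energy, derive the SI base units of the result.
Units of each symbol in E = ½mv²:
  m (mass): kg
  v (speed): m/s  → to the power 2, contributes m²/s²
  The factor ½ is dimensionless.

Multiplying the contributions: [kg] · [m²/s²]
Adding exponents of each base unit: kg: 1, m: 2, s: -2
SI base units of kinetic energy: kg·m²/s²

Answer: kg·m²/s²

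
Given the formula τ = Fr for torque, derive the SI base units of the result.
Units of each symbol in τ = Fr:
  F (force): kg·m/s²
  r (lever arm): m

Multiplying the contributions: [kg·m/s²] · [m]
Adding exponents of each base unit: kg: 1, m: 2, s: -2
SI base units of torque: kg·m²/s²

Answer: kg·m²/s²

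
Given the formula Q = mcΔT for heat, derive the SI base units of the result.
Units of each symbol in Q = mcΔT:
  m (mass): kg
  c (specific heat capacity, in J/(kg·K)): m²/(s²·K)
  ΔT (temperature change): K

Multiplying the contributions: [kg] · [m²/(s²·K)] · [K]
Adding exponents of each base unit: kg: 1, m: 2, s: -2
SI base units of heat: kg·m²/s²

Answer: kg·m²/s²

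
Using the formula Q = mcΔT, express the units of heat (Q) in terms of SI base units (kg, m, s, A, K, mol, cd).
Units of each symbol in Q = mcΔT:
  m (mass): kg
  c (specific heat capacity, in J/(kg·K)): m²/(s²·K)
  ΔT (temperature change): K

Multiplying the contributions: [kg] · [m²/(s²·K)] · [K]
Adding exponents of each base unit: kg: 1, m: 2, s: -2
SI base units of heat: kg·m²/s²

Answer: kg·m²/s²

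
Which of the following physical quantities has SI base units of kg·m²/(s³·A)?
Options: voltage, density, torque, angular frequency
Checking the SI base units of each option:
  voltage (V = IR): kg·m²/(s³·A)  ✓ matches
  density (ρ = m/V): kg/m³  ✗
  torque (τ = Fr): kg·m²/s²  ✗
  angular frequency (ω = 2πf): 1/s  ✗

Only voltage has units kg·m²/(s³·A).

Answer: voltage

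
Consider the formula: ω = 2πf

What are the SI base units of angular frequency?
Units of each symbol in ω = 2πf:
  f (frequency): 1/s
  The factor 2π is dimensionless.

Multiplying the contributions: [1/s]
Adding exponents of each base unit: s: -1
SI base units of angular frequency: 1/s

Answer: 1/s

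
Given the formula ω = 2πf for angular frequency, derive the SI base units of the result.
Units of each symbol in ω = 2πf:
  f (frequency): 1/s
  The factor 2π is dimensionless.

Multiplying the contributions: [1/s]
Adding exponents of each base unit: s: -1
SI base units of angular frequency: 1/s

Answer: 1/s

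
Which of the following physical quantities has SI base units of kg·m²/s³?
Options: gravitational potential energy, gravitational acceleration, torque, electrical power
Checking the SI base units of each option:
  gravitational potential energy (U = -GMm/r): kg·m²/s²  ✗
  gravitational acceleration (g = GM/r²): m/s²  ✗
  torque (τ = Fr): kg·m²/s²  ✗
  electrical power (P = IV): kg·m²/s³  ✓ matches

Only electrical power has units kg·m²/s³.

Answer: electrical power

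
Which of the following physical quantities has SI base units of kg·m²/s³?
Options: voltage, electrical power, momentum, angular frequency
Checking the SI base units of each option:
  voltage (V = IR): kg·m²/(s³·A)  ✗
  electrical power (P = IV): kg·m²/s³  ✓ matches
  momentum (p = mv): kg·m/s  ✗
  angular frequency (ω = 2πf): 1/s  ✗

Only electrical power has units kg·m²/s³.

Answer: electrical power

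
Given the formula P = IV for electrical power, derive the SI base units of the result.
Units of each symbol in P = IV:
  I (current): A
  V (voltage, in volts): kg·m²/(s³·A)

Multiplying the contributions: [A] · [kg·m²/(s³·A)]
Adding exponents of each base unit: kg: 1, m: 2, s: -3
SI base units of electrical power: kg·m²/s³

Answer: kg·m²/s³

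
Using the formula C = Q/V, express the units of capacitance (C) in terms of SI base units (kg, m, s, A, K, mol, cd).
Units of each symbol in C = Q/V:
  Q (charge, in coulombs): s·A
  V (voltage, in volts): kg·m²/(s³·A)  → in the denominator, contributes s³·A/(kg·m²)

Multiplying the contributions: [s·A] · [s³·A/(kg·m²)]
Adding exponents of each base unit: kg: -1, m: -2, s: 4, A: 2
SI base units of capacitance: s⁴·A²/(kg·m²)

Answer: s⁴·A²/(kg·m²)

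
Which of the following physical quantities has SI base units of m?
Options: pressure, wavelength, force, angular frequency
Checking the SI base units of each option:
  pressure (P = F/A): kg/(m·s²)  ✗
  wavelength (λ = v/f): m  ✓ matches
  force (F = ma): kg·m/s²  ✗
  angular frequency (ω = 2πf): 1/s  ✗

Only wavelength has units m.

Answer: wavelength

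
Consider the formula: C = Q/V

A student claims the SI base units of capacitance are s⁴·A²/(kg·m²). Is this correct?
Units of each symbol in C = Q/V:
  Q (charge, in coulombs): s·A
  V (voltage, in volts): kg·m²/(s³·A)  → in the denominator, contributes s³·A/(kg·m²)

Multiplying the contributions: [s·A] · [s³·A/(kg·m²)]
Adding exponents of each base unit: kg: -1, m: -2, s: 4, A: 2
SI base units of capacitance: s⁴·A²/(kg·m²)

The claimed units s⁴·A²/(kg·m²) match the derived units, so the claim is correct.

Answer: Yes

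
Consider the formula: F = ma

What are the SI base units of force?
Units of each symbol in F = ma:
  m (mass): kg
  a (acceleration): m/s²

Multiplying the contributions: [kg] · [m/s²]
Adding exponents of each base unit: kg: 1, m: 1, s: -2
SI base units of force: kg·m/s²

Answer: kg·m/s²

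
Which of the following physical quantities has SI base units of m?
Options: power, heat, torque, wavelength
Checking the SI base units of each option:
  power (P = W/t): kg·m²/s³  ✗
  heat (Q = mcΔT): kg·m²/s²  ✗
  torque (τ = Fr): kg·m²/s²  ✗
  wavelength (λ = v/f): m  ✓ matches

Only wavelength has units m.

Answer: wavelength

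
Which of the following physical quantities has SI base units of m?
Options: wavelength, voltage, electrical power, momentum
Checking the SI base units of each option:
  wavelength (λ = v/f): m  ✓ matches
  voltage (V = IR): kg·m²/(s³·A)  ✗
  electrical power (P = IV): kg·m²/s³  ✗
  momentum (p = mv): kg·m/s  ✗

Only wavelength has units m.

Answer: wavelength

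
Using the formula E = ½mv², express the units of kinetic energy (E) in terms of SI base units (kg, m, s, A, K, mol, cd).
Units of each symbol in E = ½mv²:
  m (mass): kg
  v (speed): m/s  → to the power 2, contributes m²/s²
  The factor ½ is dimensionless.

Multiplying the contributions: [kg] · [m²/s²]
Adding exponents of each base unit: kg: 1, m: 2, s: -2
SI base units of kinetic energy: kg·m²/s²

Answer: kg·m²/s²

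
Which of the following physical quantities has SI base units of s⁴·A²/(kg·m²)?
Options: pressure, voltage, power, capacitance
Checking the SI base units of each option:
  pressure (P = F/A): kg/(m·s²)  ✗
  voltage (V = IR): kg·m²/(s³·A)  ✗
  power (P = W/t): kg·m²/s³  ✗
  capacitance (C = Q/V): s⁴·A²/(kg·m²)  ✓ matches

Only capacitance has units s⁴·A²/(kg·m²).

Answer: capacitance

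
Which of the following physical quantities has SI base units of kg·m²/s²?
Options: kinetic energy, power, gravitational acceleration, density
Checking the SI base units of each option:
  kinetic energy (E = ½mv²): kg·m²/s²  ✓ matches
  power (P = W/t): kg·m²/s³  ✗
  gravitational acceleration (g = GM/r²): m/s²  ✗
  density (ρ = m/V): kg/m³  ✗

Only kinetic energy has units kg·m²/s².

Answer: kinetic energy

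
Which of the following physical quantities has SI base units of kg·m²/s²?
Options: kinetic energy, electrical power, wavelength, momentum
Checking the SI base units of each option:
  kinetic energy (E = ½mv²): kg·m²/s²  ✓ matches
  electrical power (P = IV): kg·m²/s³  ✗
  wavelength (λ = v/f): m  ✗
  momentum (p = mv): kg·m/s  ✗

Only kinetic energy has units kg·m²/s².

Answer: kinetic energy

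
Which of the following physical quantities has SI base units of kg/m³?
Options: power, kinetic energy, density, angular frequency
Checking the SI base units of each option:
  power (P = W/t): kg·m²/s³  ✗
  kinetic energy (E = ½mv²): kg·m²/s²  ✗
  density (ρ = m/V): kg/m³  ✓ matches
  angular frequency (ω = 2πf): 1/s  ✗

Only density has units kg/m³.

Answer: density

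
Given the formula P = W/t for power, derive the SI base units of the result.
Units of each symbol in P = W/t:
  W (work): kg·m²/s²
  t (time): s  → in the denominator, contributes 1/s

Multiplying the contributions: [kg·m²/s²] · [1/s]
Adding exponents of each base unit: kg: 1, m: 2, s: -3
SI base units of power: kg·m²/s³

Answer: kg·m²/s³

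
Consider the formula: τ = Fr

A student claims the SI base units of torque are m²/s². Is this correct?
Units of each symbol in τ = Fr:
  F (force): kg·m/s²
  r (lever arm): m

Multiplying the contributions: [kg·m/s²] · [m]
Adding exponents of each base unit: kg: 1, m: 2, s: -2
SI base units of torque: kg·m²/s²

The claimed units m²/s² (exponents m: 2, s: -2) do not match the derived units kg·m²/s² (exponents kg: 1, m: 2, s: -2), so the claim is incorrect.

Answer: No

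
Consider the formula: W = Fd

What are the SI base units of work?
Units of each symbol in W = Fd:
  F (force): kg·m/s²
  d (displacement): m

Multiplying the contributions: [kg·m/s²] · [m]
Adding exponents of each base unit: kg: 1, m: 2, s: -2
SI base units of work: kg·m²/s²

Answer: kg·m²/s²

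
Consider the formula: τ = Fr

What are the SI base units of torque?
Units of each symbol in τ = Fr:
  F (force): kg·m/s²
  r (lever arm): m

Multiplying the contributions: [kg·m/s²] · [m]
Adding exponents of each base unit: kg: 1, m: 2, s: -2
SI base units of torque: kg·m²/s²

Answer: kg·m²/s²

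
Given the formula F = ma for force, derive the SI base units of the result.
Units of each symbol in F = ma:
  m (mass): kg
  a (acceleration): m/s²

Multiplying the contributions: [kg] · [m/s²]
Adding exponents of each base unit: kg: 1, m: 1, s: -2
SI base units of force: kg·m/s²

Answer: kg·m/s²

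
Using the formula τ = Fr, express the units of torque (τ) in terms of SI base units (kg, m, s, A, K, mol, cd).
Units of each symbol in τ = Fr:
  F (force): kg·m/s²
  r (lever arm): m

Multiplying the contributions: [kg·m/s²] · [m]
Adding exponents of each base unit: kg: 1, m: 2, s: -2
SI base units of torque: kg·m²/s²

Answer: kg·m²/s²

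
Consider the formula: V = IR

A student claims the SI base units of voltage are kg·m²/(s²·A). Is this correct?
Units of each symbol in V = IR:
  I (current): A
  R (resistance, in ohms): kg·m²/(s³·A²)

Multiplying the contributions: [A] · [kg·m²/(s³·A²)]
Adding exponents of each base unit: kg: 1, m: 2, s: -3, A: -1
SI base units of voltage: kg·m²/(s³·A)

The claimed units kg·m²/(s²·A) (exponents kg: 1, m: 2, s: -2, A: -1) do not match the derived units kg·m²/(s³·A) (exponents kg: 1, m: 2, s: -3, A: -1), so the claim is incorrect.

Answer: No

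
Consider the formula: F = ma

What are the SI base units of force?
Units of each symbol in F = ma:
  m (mass): kg
  a (acceleration): m/s²

Multiplying the contributions: [kg] · [m/s²]
Adding exponents of each base unit: kg: 1, m: 1, s: -2
SI base units of force: kg·m/s²

Answer: kg·m/s²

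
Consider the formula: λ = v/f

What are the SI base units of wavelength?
Units of each symbol in λ = v/f:
  v (wave speed): m/s
  f (frequency): 1/s  → in the denominator, contributes s

Multiplying the contributions: [m/s] · [s]
Adding exponents of each base unit: m: 1
SI base units of wavelength: m

Answer: m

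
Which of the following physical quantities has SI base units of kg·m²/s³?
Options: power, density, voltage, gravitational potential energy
Checking the SI base units of each option:
  power (P = W/t): kg·m²/s³  ✓ matches
  density (ρ = m/V): kg/m³  ✗
  voltage (V = IR): kg·m²/(s³·A)  ✗
  gravitational potential energy (U = -GMm/r): kg·m²/s²  ✗

Only power has units kg·m²/s³.

Answer: power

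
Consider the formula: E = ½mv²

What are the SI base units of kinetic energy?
Units of each symbol in E = ½mv²:
  m (mass): kg
  v (speed): m/s  → to the power 2, contributes m²/s²
  The factor ½ is dimensionless.

Multiplying the contributions: [kg] · [m²/s²]
Adding exponents of each base unit: kg: 1, m: 2, s: -2
SI base units of kinetic energy: kg·m²/s²

Answer: kg·m²/s²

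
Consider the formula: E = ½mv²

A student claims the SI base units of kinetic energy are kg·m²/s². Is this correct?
Units of each symbol in E = ½mv²:
  m (mass): kg
  v (speed): m/s  → to the power 2, contributes m²/s²
  The factor ½ is dimensionless.

Multiplying the contributions: [kg] · [m²/s²]
Adding exponents of each base unit: kg: 1, m: 2, s: -2
SI base units of kinetic energy: kg·m²/s²

The claimed units kg·m²/s² match the derived units, so the claim is correct.

Answer: Yes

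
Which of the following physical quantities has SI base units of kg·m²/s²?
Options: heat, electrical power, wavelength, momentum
Checking the SI base units of each option:
  heat (Q = mcΔT): kg·m²/s²  ✓ matches
  electrical power (P = IV): kg·m²/s³  ✗
  wavelength (λ = v/f): m  ✗
  momentum (p = mv): kg·m/s  ✗

Only heat has units kg·m²/s².

Answer: heat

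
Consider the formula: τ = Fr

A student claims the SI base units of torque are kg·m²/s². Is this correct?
Units of each symbol in τ = Fr:
  F (force): kg·m/s²
  r (lever arm): m

Multiplying the contributions: [kg·m/s²] · [m]
Adding exponents of each base unit: kg: 1, m: 2, s: -2
SI base units of torque: kg·m²/s²

The claimed units kg·m²/s² match the derived units, so the claim is correct.

Answer: Yes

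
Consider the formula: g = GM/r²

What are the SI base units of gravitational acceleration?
Units of each symbol in g = GM/r²:
  G (gravitational constant): m³/(kg·s²)
  M (mass): kg
  r (distance): m  → to the power 2 in the denominator, contributes 1/m²

Multiplying the contributions: [m³/(kg·s²)] · [kg] · [1/m²]
Adding exponents of each base unit: m: 1, s: -2
SI base units of gravitational acceleration: m/s²

Answer: m/s²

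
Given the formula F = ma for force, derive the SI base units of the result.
Units of each symbol in F = ma:
  m (mass): kg
  a (acceleration): m/s²

Multiplying the contributions: [kg] · [m/s²]
Adding exponents of each base unit: kg: 1, m: 1, s: -2
SI base units of force: kg·m/s²

Answer: kg·m/s²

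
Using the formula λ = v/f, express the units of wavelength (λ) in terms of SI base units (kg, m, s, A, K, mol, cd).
Units of each symbol in λ = v/f:
  v (wave speed): m/s
  f (frequency): 1/s  → in the denominator, contributes s

Multiplying the contributions: [m/s] · [s]
Adding exponents of each base unit: m: 1
SI base units of wavelength: m

Answer: m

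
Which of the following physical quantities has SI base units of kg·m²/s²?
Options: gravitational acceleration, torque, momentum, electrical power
Checking the SI base units of each option:
  gravitational acceleration (g = GM/r²): m/s²  ✗
  torque (τ = Fr): kg·m²/s²  ✓ matches
  momentum (p = mv): kg·m/s  ✗
  electrical power (P = IV): kg·m²/s³  ✗

Only torque has units kg·m²/s².

Answer: torque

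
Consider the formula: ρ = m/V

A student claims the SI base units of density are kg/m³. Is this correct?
Units of each symbol in ρ = m/V:
  m (mass): kg
  V (volume): m³  → in the denominator, contributes 1/m³

Multiplying the contributions: [kg] · [1/m³]
Adding exponents of each base unit: kg: 1, m: -3
SI base units of density: kg/m³

The claimed units kg/m³ match the derived units, so the claim is correct.

Answer: Yes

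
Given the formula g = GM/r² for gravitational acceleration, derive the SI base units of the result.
Units of each symbol in g = GM/r²:
  G (gravitational constant): m³/(kg·s²)
  M (mass): kg
  r (distance): m  → to the power 2 in the denominator, contributes 1/m²

Multiplying the contributions: [m³/(kg·s²)] · [kg] · [1/m²]
Adding exponents of each base unit: m: 1, s: -2
SI base units of gravitational acceleration: m/s²

Answer: m/s²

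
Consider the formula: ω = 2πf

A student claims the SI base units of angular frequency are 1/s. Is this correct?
Units of each symbol in ω = 2πf:
  f (frequency): 1/s
  The factor 2π is dimensionless.

Multiplying the contributions: [1/s]
Adding exponents of each base unit: s: -1
SI base units of angular frequency: 1/s

The claimed units 1/s match the derived units, so the claim is correct.

Answer: Yes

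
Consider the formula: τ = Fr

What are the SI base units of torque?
Units of each symbol in τ = Fr:
  F (force): kg·m/s²
  r (lever arm): m

Multiplying the contributions: [kg·m/s²] · [m]
Adding exponents of each base unit: kg: 1, m: 2, s: -2
SI base units of torque: kg·m²/s²

Answer: kg·m²/s²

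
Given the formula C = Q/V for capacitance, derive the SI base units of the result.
Units of each symbol in C = Q/V:
  Q (charge, in coulombs): s·A
  V (voltage, in volts): kg·m²/(s³·A)  → in the denominator, contributes s³·A/(kg·m²)

Multiplying the contributions: [s·A] · [s³·A/(kg·m²)]
Adding exponents of each base unit: kg: -1, m: -2, s: 4, A: 2
SI base units of capacitance: s⁴·A²/(kg·m²)

Answer: s⁴·A²/(kg·m²)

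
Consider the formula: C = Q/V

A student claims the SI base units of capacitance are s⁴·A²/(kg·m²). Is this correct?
Units of each symbol in C = Q/V:
  Q (charge, in coulombs): s·A
  V (voltage, in volts): kg·m²/(s³·A)  → in the denominator, contributes s³·A/(kg·m²)

Multiplying the contributions: [s·A] · [s³·A/(kg·m²)]
Adding exponents of each base unit: kg: -1, m: -2, s: 4, A: 2
SI base units of capacitance: s⁴·A²/(kg·m²)

The claimed units s⁴·A²/(kg·m²) match the derived units, so the claim is correct.

Answer: Yes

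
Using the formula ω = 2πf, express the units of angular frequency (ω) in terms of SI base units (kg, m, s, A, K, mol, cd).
Units of each symbol in ω = 2πf:
  f (frequency): 1/s
  The factor 2π is dimensionless.

Multiplying the contributions: [1/s]
Adding exponents of each base unit: s: -1
SI base units of angular frequency: 1/s

Answer: 1/s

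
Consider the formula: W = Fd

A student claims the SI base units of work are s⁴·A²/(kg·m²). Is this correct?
Units of each symbol in W = Fd:
  F (force): kg·m/s²
  d (displacement): m

Multiplying the contributions: [kg·m/s²] · [m]
Adding exponents of each base unit: kg: 1, m: 2, s: -2
SI base units of work: kg·m²/s²

The claimed units s⁴·A²/(kg·m²) (exponents kg: -1, m: -2, s: 4, A: 2) do not match the derived units kg·m²/s² (exponents kg: 1, m: 2, s: -2), so the claim is incorrect.

Answer: No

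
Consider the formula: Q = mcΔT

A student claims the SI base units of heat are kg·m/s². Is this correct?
Units of each symbol in Q = mcΔT:
  m (mass): kg
  c (specific heat capacity, in J/(kg·K)): m²/(s²·K)
  ΔT (temperature change): K

Multiplying the contributions: [kg] · [m²/(s²·K)] · [K]
Adding exponents of each base unit: kg: 1, m: 2, s: -2
SI base units of heat: kg·m²/s²

The claimed units kg·m/s² (exponents kg: 1, m: 1, s: -2) do not match the derived units kg·m²/s² (exponents kg: 1, m: 2, s: -2), so the claim is incorrect.

Answer: No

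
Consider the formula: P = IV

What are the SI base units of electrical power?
Units of each symbol in P = IV:
  I (current): A
  V (voltage, in volts): kg·m²/(s³·A)

Multiplying the contributions: [A] · [kg·m²/(s³·A)]
Adding exponents of each base unit: kg: 1, m: 2, s: -3
SI base units of electrical power: kg·m²/s³

Answer: kg·m²/s³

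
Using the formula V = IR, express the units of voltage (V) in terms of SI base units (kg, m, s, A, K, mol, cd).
Units of each symbol in V = IR:
  I (current): A
  R (resistance, in ohms): kg·m²/(s³·A²)

Multiplying the contributions: [A] · [kg·m²/(s³·A²)]
Adding exponents of each base unit: kg: 1, m: 2, s: -3, A: -1
SI base units of voltage: kg·m²/(s³·A)

Answer: kg·m²/(s³·A)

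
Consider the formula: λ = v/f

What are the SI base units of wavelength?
Units of each symbol in λ = v/f:
  v (wave speed): m/s
  f (frequency): 1/s  → in the denominator, contributes s

Multiplying the contributions: [m/s] · [s]
Adding exponents of each base unit: m: 1
SI base units of wavelength: m

Answer: m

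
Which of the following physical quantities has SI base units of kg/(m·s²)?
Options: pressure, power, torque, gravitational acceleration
Checking the SI base units of each option:
  pressure (P = F/A): kg/(m·s²)  ✓ matches
  power (P = W/t): kg·m²/s³  ✗
  torque (τ = Fr): kg·m²/s²  ✗
  gravitational acceleration (g = GM/r²): m/s²  ✗

Only pressure has units kg/(m·s²).

Answer: pressure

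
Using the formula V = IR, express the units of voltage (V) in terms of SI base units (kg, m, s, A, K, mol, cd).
Units of each symbol in V = IR:
  I (current): A
  R (resistance, in ohms): kg·m²/(s³·A²)

Multiplying the contributions: [A] · [kg·m²/(s³·A²)]
Adding exponents of each base unit: kg: 1, m: 2, s: -3, A: -1
SI base units of voltage: kg·m²/(s³·A)

Answer: kg·m²/(s³·A)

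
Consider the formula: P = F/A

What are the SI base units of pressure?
Units of each symbol in P = F/A:
  F (force): kg·m/s²
  A (area): m²  → in the denominator, contributes 1/m²

Multiplying the contributions: [kg·m/s²] · [1/m²]
Adding exponents of each base unit: kg: 1, m: -1, s: -2
SI base units of pressure: kg/(m·s²)

Answer: kg/(m·s²)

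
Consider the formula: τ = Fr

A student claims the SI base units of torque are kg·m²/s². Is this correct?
Units of each symbol in τ = Fr:
  F (force): kg·m/s²
  r (lever arm): m

Multiplying the contributions: [kg·m/s²] · [m]
Adding exponents of each base unit: kg: 1, m: 2, s: -2
SI base units of torque: kg·m²/s²

The claimed units kg·m²/s² match the derived units, so the claim is correct.

Answer: Yes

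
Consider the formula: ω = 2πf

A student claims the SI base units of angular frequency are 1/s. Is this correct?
Units of each symbol in ω = 2πf:
  f (frequency): 1/s
  The factor 2π is dimensionless.

Multiplying the contributions: [1/s]
Adding exponents of each base unit: s: -1
SI base units of angular frequency: 1/s

The claimed units 1/s match the derived units, so the claim is correct.

Answer: Yes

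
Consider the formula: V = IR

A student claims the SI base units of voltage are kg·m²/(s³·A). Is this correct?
Units of each symbol in V = IR:
  I (current): A
  R (resistance, in ohms): kg·m²/(s³·A²)

Multiplying the contributions: [A] · [kg·m²/(s³·A²)]
Adding exponents of each base unit: kg: 1, m: 2, s: -3, A: -1
SI base units of voltage: kg·m²/(s³·A)

The claimed units kg·m²/(s³·A) match the derived units, so the claim is correct.

Answer: Yes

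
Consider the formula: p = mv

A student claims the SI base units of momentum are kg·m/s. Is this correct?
Units of each symbol in p = mv:
  m (mass): kg
  v (velocity): m/s

Multiplying the contributions: [kg] · [m/s]
Adding exponents of each base unit: kg: 1, m: 1, s: -1
SI base units of momentum: kg·m/s

The claimed units kg·m/s match the derived units, so the claim is correct.

Answer: Yes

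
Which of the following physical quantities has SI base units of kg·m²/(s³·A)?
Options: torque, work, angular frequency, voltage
Checking the SI base units of each option:
  torque (τ = Fr): kg·m²/s²  ✗
  work (W = Fd): kg·m²/s²  ✗
  angular frequency (ω = 2πf): 1/s  ✗
  voltage (V = IR): kg·m²/(s³·A)  ✓ matches

Only voltage has units kg·m²/(s³·A).

Answer: voltage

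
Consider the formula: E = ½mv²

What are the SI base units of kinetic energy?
Units of each symbol in E = ½mv²:
  m (mass): kg
  v (speed): m/s  → to the power 2, contributes m²/s²
  The factor ½ is dimensionless.

Multiplying the contributions: [kg] · [m²/s²]
Adding exponents of each base unit: kg: 1, m: 2, s: -2
SI base units of kinetic energy: kg·m²/s²

Answer: kg·m²/s²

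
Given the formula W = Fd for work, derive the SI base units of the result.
Units of each symbol in W = Fd:
  F (force): kg·m/s²
  d (displacement): m

Multiplying the contributions: [kg·m/s²] · [m]
Adding exponents of each base unit: kg: 1, m: 2, s: -2
SI base units of work: kg·m²/s²

Answer: kg·m²/s²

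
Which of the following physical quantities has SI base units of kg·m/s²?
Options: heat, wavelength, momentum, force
Checking the SI base units of each option:
  heat (Q = mcΔT): kg·m²/s²  ✗
  wavelength (λ = v/f): m  ✗
  momentum (p = mv): kg·m/s  ✗
  force (F = ma): kg·m/s²  ✓ matches

Only force has units kg·m/s².

Answer: force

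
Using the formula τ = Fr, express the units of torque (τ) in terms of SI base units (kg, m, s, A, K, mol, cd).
Units of each symbol in τ = Fr:
  F (force): kg·m/s²
  r (lever arm): m

Multiplying the contributions: [kg·m/s²] · [m]
Adding exponents of each base unit: kg: 1, m: 2, s: -2
SI base units of torque: kg·m²/s²

Answer: kg·m²/s²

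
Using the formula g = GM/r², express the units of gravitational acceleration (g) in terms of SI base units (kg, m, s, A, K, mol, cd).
Units of each symbol in g = GM/r²:
  G (gravitational constant): m³/(kg·s²)
  M (mass): kg
  r (distance): m  → to the power 2 in the denominator, contributes 1/m²

Multiplying the contributions: [m³/(kg·s²)] · [kg] · [1/m²]
Adding exponents of each base unit: m: 1, s: -2
SI base units of gravitational acceleration: m/s²

Answer: m/s²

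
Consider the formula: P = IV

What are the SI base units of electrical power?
Units of each symbol in P = IV:
  I (current): A
  V (voltage, in volts): kg·m²/(s³·A)

Multiplying the contributions: [A] · [kg·m²/(s³·A)]
Adding exponents of each base unit: kg: 1, m: 2, s: -3
SI base units of electrical power: kg·m²/s³

Answer: kg·m²/s³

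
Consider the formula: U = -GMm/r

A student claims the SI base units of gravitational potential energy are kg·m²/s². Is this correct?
Units of each symbol in U = -GMm/r:
  G (gravitational constant): m³/(kg·s²)
  M (mass): kg
  m (mass): kg
  r (distance): m  → in the denominator, contributes 1/m
  The minus sign does not affect the units.

Multiplying the contributions: [m³/(kg·s²)] · [kg] · [kg] · [1/m]
Adding exponents of each base unit: kg: 1, m: 2, s: -2
SI base units of gravitational potential energy: kg·m²/s²

The claimed units kg·m²/s² match the derived units, so the claim is correct.

Answer: Yes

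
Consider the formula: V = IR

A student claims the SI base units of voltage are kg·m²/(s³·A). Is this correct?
Units of each symbol in V = IR:
  I (current): A
  R (resistance, in ohms): kg·m²/(s³·A²)

Multiplying the contributions: [A] · [kg·m²/(s³·A²)]
Adding exponents of each base unit: kg: 1, m: 2, s: -3, A: -1
SI base units of voltage: kg·m²/(s³·A)

The claimed units kg·m²/(s³·A) match the derived units, so the claim is correct.

Answer: Yes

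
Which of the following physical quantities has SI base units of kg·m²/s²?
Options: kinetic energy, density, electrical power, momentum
Checking the SI base units of each option:
  kinetic energy (E = ½mv²): kg·m²/s²  ✓ matches
  density (ρ = m/V): kg/m³  ✗
  electrical power (P = IV): kg·m²/s³  ✗
  momentum (p = mv): kg·m/s  ✗

Only kinetic energy has units kg·m²/s².

Answer: kinetic energy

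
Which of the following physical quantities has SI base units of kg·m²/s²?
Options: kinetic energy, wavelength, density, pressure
Checking the SI base units of each option:
  kinetic energy (E = ½mv²): kg·m²/s²  ✓ matches
  wavelength (λ = v/f): m  ✗
  density (ρ = m/V): kg/m³  ✗
  pressure (P = F/A): kg/(m·s²)  ✗

Only kinetic energy has units kg·m²/s².

Answer: kinetic energy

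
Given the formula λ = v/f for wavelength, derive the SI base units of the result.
Units of each symbol in λ = v/f:
  v (wave speed): m/s
  f (frequency): 1/s  → in the denominator, contributes s

Multiplying the contributions: [m/s] · [s]
Adding exponents of each base unit: m: 1
SI base units of wavelength: m

Answer: m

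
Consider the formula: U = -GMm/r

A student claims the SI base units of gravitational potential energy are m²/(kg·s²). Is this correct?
Units of each symbol in U = -GMm/r:
  G (gravitational constant): m³/(kg·s²)
  M (mass): kg
  m (mass): kg
  r (distance): m  → in the denominator, contributes 1/m
  The minus sign does not affect the units.

Multiplying the contributions: [m³/(kg·s²)] · [kg] · [kg] · [1/m]
Adding exponents of each base unit: kg: 1, m: 2, s: -2
SI base units of gravitational potential energy: kg·m²/s²

The claimed units m²/(kg·s²) (exponents kg: -1, m: 2, s: -2) do not match the derived units kg·m²/s² (exponents kg: 1, m: 2, s: -2), so the claim is incorrect.

Answer: No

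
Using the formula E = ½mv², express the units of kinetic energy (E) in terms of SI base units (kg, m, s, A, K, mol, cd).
Units of each symbol in E = ½mv²:
  m (mass): kg
  v (speed): m/s  → to the power 2, contributes m²/s²
  The factor ½ is dimensionless.

Multiplying the contributions: [kg] · [m²/s²]
Adding exponents of each base unit: kg: 1, m: 2, s: -2
SI base units of kinetic energy: kg·m²/s²

Answer: kg·m²/s²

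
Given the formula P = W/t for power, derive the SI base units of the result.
Units of each symbol in P = W/t:
  W (work): kg·m²/s²
  t (time): s  → in the denominator, contributes 1/s

Multiplying the contributions: [kg·m²/s²] · [1/s]
Adding exponents of each base unit: kg: 1, m: 2, s: -3
SI base units of power: kg·m²/s³

Answer: kg·m²/s³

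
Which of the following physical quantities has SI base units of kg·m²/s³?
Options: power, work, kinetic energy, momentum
Checking the SI base units of each option:
  power (P = W/t): kg·m²/s³  ✓ matches
  work (W = Fd): kg·m²/s²  ✗
  kinetic energy (E = ½mv²): kg·m²/s²  ✗
  momentum (p = mv): kg·m/s  ✗

Only power has units kg·m²/s³.

Answer: power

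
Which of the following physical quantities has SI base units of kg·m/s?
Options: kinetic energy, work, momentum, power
Checking the SI base units of each option:
  kinetic energy (E = ½mv²): kg·m²/s²  ✗
  work (W = Fd): kg·m²/s²  ✗
  momentum (p = mv): kg·m/s  ✓ matches
  power (P = W/t): kg·m²/s³  ✗

Only momentum has units kg·m/s.

Answer: momentum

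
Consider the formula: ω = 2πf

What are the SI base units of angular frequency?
Units of each symbol in ω = 2πf:
  f (frequency): 1/s
  The factor 2π is dimensionless.

Multiplying the contributions: [1/s]
Adding exponents of each base unit: s: -1
SI base units of angular frequency: 1/s

Answer: 1/s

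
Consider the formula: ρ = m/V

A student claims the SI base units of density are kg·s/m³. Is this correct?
Units of each symbol in ρ = m/V:
  m (mass): kg
  V (volume): m³  → in the denominator, contributes 1/m³

Multiplying the contributions: [kg] · [1/m³]
Adding exponents of each base unit: kg: 1, m: -3
SI base units of density: kg/m³

The claimed units kg·s/m³ (exponents kg: 1, m: -3, s: 1) do not match the derived units kg/m³ (exponents kg: 1, m: -3), so the claim is incorrect.

Answer: No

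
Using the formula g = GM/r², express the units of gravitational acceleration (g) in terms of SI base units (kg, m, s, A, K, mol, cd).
Units of each symbol in g = GM/r²:
  G (gravitational constant): m³/(kg·s²)
  M (mass): kg
  r (distance): m  → to the power 2 in the denominator, contributes 1/m²

Multiplying the contributions: [m³/(kg·s²)] · [kg] · [1/m²]
Adding exponents of each base unit: m: 1, s: -2
SI base units of gravitational acceleration: m/s²

Answer: m/s²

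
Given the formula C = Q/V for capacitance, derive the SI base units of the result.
Units of each symbol in C = Q/V:
  Q (charge, in coulombs): s·A
  V (voltage, in volts): kg·m²/(s³·A)  → in the denominator, contributes s³·A/(kg·m²)

Multiplying the contributions: [s·A] · [s³·A/(kg·m²)]
Adding exponents of each base unit: kg: -1, m: -2, s: 4, A: 2
SI base units of capacitance: s⁴·A²/(kg·m²)

Answer: s⁴·A²/(kg·m²)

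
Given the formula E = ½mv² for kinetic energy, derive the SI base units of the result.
Units of each symbol in E = ½mv²:
  m (mass): kg
  v (speed): m/s  → to the power 2, contributes m²/s²
  The factor ½ is dimensionless.

Multiplying the contributions: [kg] · [m²/s²]
Adding exponents of each base unit: kg: 1, m: 2, s: -2
SI base units of kinetic energy: kg·m²/s²

Answer: kg·m²/s²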